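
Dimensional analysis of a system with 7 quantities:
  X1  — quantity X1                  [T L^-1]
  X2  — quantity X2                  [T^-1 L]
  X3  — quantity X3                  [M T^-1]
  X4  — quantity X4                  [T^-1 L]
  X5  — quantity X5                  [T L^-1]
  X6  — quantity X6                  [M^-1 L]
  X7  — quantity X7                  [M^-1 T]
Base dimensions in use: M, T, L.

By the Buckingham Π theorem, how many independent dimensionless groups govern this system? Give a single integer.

5

Dimensional matrix (M×T×L by X1×X2×X3×X4×X5×X6×X7):
  M: [ 0  0  1  0  0 -1 -1]
  T: [ 1 -1 -1 -1  1  0  1]
  L: [-1  1  0  1 -1  1  0]
Echelon form has 2 nonzero rows (pivots: X1,X3)
n=7, r=2 ⇒ 5 dimensionless groups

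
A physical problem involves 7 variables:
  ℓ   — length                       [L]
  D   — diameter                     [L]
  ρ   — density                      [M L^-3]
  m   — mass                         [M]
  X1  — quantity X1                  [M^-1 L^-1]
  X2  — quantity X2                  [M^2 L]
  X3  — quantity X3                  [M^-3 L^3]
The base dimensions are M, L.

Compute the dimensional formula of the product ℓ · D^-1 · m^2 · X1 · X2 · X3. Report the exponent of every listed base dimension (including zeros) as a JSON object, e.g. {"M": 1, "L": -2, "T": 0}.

{"M": 0, "L": 3}

Exponent matrix [M,L] × [ℓ,D,ρ,m,X1,X2,X3]:
  M: [ 0  0  1  1 -1  2 -3]
  L: [ 1  1 -3  0 -1  1  3]
  [M]: (1)·0+(-1)·0+(2)·1+(1)·-1+(1)·2+(1)·-3 = 0
  [L]: (1)·1+(-1)·1+(2)·0+(1)·-1+(1)·1+(1)·3 = 3
⇒ L^3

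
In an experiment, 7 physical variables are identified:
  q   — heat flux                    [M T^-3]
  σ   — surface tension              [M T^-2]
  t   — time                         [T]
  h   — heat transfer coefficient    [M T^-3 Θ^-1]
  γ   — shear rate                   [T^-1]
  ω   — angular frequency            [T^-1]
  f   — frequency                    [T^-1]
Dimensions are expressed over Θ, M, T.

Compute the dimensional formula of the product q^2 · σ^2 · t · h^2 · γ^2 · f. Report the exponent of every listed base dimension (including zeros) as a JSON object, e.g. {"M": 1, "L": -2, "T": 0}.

Exponent matrix [Θ,M,T] × [q,σ,t,h,γ,ω,f]:
  Θ: [ 0  0  0 -1  0  0  0]
  M: [ 1  1  0  1  0  0  0]
  T: [-3 -2  1 -3 -1 -1 -1]
  [Θ]: (2)·0+(2)·0+(1)·0+(2)·-1+(2)·0+(1)·0 = -2
  [M]: (2)·1+(2)·1+(1)·0+(2)·1+(2)·0+(1)·0 = 6
  [T]: (2)·-3+(2)·-2+(1)·1+(2)·-3+(2)·-1+(1)·-1 = -18
⇒ Θ^-2 M^6 T^-18

{"Θ": -2, "M": 6, "T": -18}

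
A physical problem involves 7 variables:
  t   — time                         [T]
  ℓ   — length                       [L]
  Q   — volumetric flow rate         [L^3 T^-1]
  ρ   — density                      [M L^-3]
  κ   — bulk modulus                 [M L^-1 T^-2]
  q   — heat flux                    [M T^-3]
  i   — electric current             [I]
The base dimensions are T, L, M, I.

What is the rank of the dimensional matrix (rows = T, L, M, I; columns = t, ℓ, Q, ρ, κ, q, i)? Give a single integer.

4

Write exponents as rows T,L,M,I / cols t,ℓ,Q,ρ,κ,q,i:
  T: [ 1  0 -1  0 -2 -3  0]
  L: [ 0  1  3 -3 -1  0  0]
  M: [ 0  0  0  1  1  1  0]
  I: [ 0  0  0  0  0  0  1]
RREF → pivots at {t,ℓ,ρ,i} ⇒ r = 4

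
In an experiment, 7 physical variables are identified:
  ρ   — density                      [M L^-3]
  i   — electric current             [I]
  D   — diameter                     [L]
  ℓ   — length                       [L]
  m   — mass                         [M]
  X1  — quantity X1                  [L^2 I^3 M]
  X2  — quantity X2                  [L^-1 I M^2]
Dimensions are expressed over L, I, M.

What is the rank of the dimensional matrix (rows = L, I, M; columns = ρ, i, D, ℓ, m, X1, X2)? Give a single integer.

Exponent matrix [L,I,M] × [ρ,i,D,ℓ,m,X1,X2]:
  L: [-3  0  1  1  0  2 -1]
  I: [ 0  1  0  0  0  3  1]
  M: [ 1  0  0  0  1  1  2]
Row reduction gives pivot columns ρ,i,D; rank = 3

3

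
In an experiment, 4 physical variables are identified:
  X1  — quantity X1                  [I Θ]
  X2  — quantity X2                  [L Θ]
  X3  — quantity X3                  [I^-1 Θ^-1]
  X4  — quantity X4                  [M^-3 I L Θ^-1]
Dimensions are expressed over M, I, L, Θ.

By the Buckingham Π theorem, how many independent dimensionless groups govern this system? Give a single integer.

1

Exponent matrix [M,I,L,Θ] × [X1,X2,X3,X4]:
  M: [ 0  0  0 -3]
  I: [ 1  0 -1  1]
  L: [ 0  1  0  1]
  Θ: [ 1  1 -1 -1]
RREF → pivots at {X1,X2,X4} ⇒ r = 3
n=4, r=3 ⇒ 1 dimensionless group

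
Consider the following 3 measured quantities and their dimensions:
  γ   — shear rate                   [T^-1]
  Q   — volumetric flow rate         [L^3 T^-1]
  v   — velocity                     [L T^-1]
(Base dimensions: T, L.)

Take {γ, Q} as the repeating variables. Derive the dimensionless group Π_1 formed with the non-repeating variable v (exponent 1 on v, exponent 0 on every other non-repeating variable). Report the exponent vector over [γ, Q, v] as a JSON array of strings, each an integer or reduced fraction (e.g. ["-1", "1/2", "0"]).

Write exponents as rows T,L / cols γ,Q,v:
  T: [-1 -1 -1]
  L: [ 0  3  1]
Echelon form has 2 nonzero rows (pivots: γ,Q)
Repeat: γ,Q; free: v
RREF:
  r0: [   1    0  2/3]
  r1: [   0    1  1/3]
Fix exponent of v at 1; solve each RREF row for its pivot's exponent:
  r0: exp(γ) + (2/3)·1 = 0 ⇒ exp(γ) = -2/3
  r1: exp(Q) + (1/3)·1 = 0 ⇒ exp(Q) = -1/3
Π_1 = γ^(-2/3) · Q^(-1/3) · v

["-2/3", "-1/3", "1"]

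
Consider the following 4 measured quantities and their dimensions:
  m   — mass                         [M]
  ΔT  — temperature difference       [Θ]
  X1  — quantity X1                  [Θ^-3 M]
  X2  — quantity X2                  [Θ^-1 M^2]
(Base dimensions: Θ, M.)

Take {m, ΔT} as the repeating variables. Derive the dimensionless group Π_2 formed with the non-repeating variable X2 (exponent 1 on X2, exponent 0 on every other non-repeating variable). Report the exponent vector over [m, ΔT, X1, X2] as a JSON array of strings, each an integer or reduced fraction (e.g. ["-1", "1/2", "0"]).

["-2", "1", "0", "1"]

Dimensional matrix (Θ×M by m×ΔT×X1×X2):
  Θ: [ 0  1 -3 -1]
  M: [ 1  0  1  2]
RREF → pivots at {m,ΔT} ⇒ r = 2
Pivot set = {m,ΔT}, free = {X1,X2}
RREF:
  r0: [   1    0    1    2]
  r1: [   0    1   -3   -1]
Fix exponent of X2 at 1, X1 at 0; solve each RREF row for its pivot's exponent:
  r0: exp(m) + (2)·1 = 0 ⇒ exp(m) = -2
  r1: exp(ΔT) + (-1)·1 = 0 ⇒ exp(ΔT) = 1
Π_2 = m^-2 · ΔT · X2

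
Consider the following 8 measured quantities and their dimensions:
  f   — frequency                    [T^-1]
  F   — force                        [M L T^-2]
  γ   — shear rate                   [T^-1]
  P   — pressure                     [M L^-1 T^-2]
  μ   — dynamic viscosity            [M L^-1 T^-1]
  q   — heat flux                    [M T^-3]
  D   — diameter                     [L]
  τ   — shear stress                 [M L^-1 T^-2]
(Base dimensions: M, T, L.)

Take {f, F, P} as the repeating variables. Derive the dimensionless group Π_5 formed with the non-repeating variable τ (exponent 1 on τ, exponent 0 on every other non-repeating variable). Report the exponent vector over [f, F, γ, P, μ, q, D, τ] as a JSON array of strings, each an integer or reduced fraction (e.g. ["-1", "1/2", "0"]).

["0", "0", "0", "-1", "0", "0", "0", "1"]

Dimensional matrix (M×T×L by f×F×γ×P×μ×q×D×τ):
  M: [ 0  1  0  1  1  1  0  1]
  T: [-1 -2 -1 -2 -1 -3  0 -2]
  L: [ 0  1  0 -1 -1  0  1 -1]
Echelon form has 3 nonzero rows (pivots: f,F,P)
Repeat: f,F,P; free: γ,μ,q,D,τ
RREF:
  r0: [   1    0    1    0   -1    1    0    0]
  r1: [   0    1    0    0    0  1/2  1/2    0]
  r2: [   0    0    0    1    1  1/2 -1/2    1]
Fix exponent of τ at 1, γ at 0, μ at 0, q at 0, D at 0; solve each RREF row for its pivot's exponent:
  r0: exp(f) + (0)·1 = 0 ⇒ exp(f) = 0
  r1: exp(F) + (0)·1 = 0 ⇒ exp(F) = 0
  r2: exp(P) + (1)·1 = 0 ⇒ exp(P) = -1
Π_5 = P^-1 · τ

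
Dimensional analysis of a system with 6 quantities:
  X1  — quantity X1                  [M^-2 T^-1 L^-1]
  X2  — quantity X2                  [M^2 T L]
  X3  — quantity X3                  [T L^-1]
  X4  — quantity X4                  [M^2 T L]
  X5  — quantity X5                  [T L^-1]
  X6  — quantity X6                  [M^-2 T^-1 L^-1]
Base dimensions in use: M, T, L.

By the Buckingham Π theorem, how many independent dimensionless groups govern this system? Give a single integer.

4

Dimensional matrix (M×T×L by X1×X2×X3×X4×X5×X6):
  M: [-2  2  0  2  0 -2]
  T: [-1  1  1  1  1 -1]
  L: [-1  1 -1  1 -1 -1]
Row reduction gives pivot columns X1,X3; rank = 2
6 vars − rank 2 = 4 Π groups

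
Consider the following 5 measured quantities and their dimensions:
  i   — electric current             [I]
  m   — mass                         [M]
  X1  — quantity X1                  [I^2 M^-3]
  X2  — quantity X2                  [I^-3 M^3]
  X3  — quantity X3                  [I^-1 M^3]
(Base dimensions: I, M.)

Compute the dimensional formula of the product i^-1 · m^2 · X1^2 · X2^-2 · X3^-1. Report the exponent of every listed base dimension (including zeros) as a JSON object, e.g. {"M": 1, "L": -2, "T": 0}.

{"I": 10, "M": -13}

Write exponents as rows I,M / cols i,m,X1,X2,X3:
  I: [ 1  0  2 -3 -1]
  M: [ 0  1 -3  3  3]
  [I]: (-1)·1+(2)·0+(2)·2+(-2)·-3+(-1)·-1 = 10
  [M]: (-1)·0+(2)·1+(2)·-3+(-2)·3+(-1)·3 = -13
⇒ I^10 M^-13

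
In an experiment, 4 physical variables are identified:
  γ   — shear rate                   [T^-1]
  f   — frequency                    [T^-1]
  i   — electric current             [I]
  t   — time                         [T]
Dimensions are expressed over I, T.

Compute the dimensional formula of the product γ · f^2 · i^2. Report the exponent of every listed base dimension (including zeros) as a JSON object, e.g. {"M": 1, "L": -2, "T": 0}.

Exponent matrix [I,T] × [γ,f,i,t]:
  I: [ 0  0  1  0]
  T: [-1 -1  0  1]
  [I]: (1)·0+(2)·0+(2)·1 = 2
  [T]: (1)·-1+(2)·-1+(2)·0 = -3
⇒ I^2 T^-3

{"I": 2, "T": -3}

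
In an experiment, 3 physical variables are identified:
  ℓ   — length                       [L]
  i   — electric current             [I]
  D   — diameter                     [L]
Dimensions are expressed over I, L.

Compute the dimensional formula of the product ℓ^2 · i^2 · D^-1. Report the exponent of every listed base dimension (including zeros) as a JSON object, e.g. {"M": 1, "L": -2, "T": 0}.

Dimensional matrix (I×L by ℓ×i×D):
  I: [ 0  1  0]
  L: [ 1  0  1]
  [I]: (2)·0+(2)·1+(-1)·0 = 2
  [L]: (2)·1+(2)·0+(-1)·1 = 1
⇒ I^2 L

{"I": 2, "L": 1}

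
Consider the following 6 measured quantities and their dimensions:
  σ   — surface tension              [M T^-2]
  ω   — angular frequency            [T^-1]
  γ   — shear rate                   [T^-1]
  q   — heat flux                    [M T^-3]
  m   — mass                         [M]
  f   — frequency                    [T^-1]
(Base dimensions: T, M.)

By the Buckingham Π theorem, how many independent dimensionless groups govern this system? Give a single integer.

4

Exponent matrix [T,M] × [σ,ω,γ,q,m,f]:
  T: [-2 -1 -1 -3  0 -1]
  M: [ 1  0  0  1  1  0]
Echelon form has 2 nonzero rows (pivots: σ,ω)
Π count = n − r = 6 − 2 = 4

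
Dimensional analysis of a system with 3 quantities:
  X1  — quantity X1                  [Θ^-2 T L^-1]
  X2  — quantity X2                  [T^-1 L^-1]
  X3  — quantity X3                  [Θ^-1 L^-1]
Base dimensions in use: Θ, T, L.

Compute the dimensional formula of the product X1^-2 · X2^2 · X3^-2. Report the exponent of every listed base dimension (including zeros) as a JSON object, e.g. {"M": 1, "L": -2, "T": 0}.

Exponent matrix [Θ,T,L] × [X1,X2,X3]:
  Θ: [-2  0 -1]
  T: [ 1 -1  0]
  L: [-1 -1 -1]
  [Θ]: (-2)·-2+(2)·0+(-2)·-1 = 6
  [T]: (-2)·1+(2)·-1+(-2)·0 = -4
  [L]: (-2)·-1+(2)·-1+(-2)·-1 = 2
⇒ Θ^6 T^-4 L^2

{"Θ": 6, "T": -4, "L": 2}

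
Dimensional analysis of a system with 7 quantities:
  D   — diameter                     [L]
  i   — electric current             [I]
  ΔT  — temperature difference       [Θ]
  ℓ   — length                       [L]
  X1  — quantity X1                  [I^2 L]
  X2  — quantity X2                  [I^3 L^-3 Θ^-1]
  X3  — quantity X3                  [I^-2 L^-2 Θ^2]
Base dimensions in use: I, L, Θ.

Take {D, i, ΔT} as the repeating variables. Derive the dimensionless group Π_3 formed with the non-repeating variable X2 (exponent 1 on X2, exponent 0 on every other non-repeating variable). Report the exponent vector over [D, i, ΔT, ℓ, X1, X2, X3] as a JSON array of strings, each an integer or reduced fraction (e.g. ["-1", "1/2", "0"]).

Exponent matrix [I,L,Θ] × [D,i,ΔT,ℓ,X1,X2,X3]:
  I: [ 0  1  0  0  2  3 -2]
  L: [ 1  0  0  1  1 -3 -2]
  Θ: [ 0  0  1  0  0 -1  2]
Echelon form has 3 nonzero rows (pivots: D,i,ΔT)
Repeat: D,i,ΔT; free: ℓ,X1,X2,X3
RREF:
  r0: [   1    0    0    1    1   -3   -2]
  r1: [   0    1    0    0    2    3   -2]
  r2: [   0    0    1    0    0   -1    2]
Fix exponent of X2 at 1, ℓ at 0, X1 at 0, X3 at 0; solve each RREF row for its pivot's exponent:
  r0: exp(D) + (-3)·1 = 0 ⇒ exp(D) = 3
  r1: exp(i) + (3)·1 = 0 ⇒ exp(i) = -3
  r2: exp(ΔT) + (-1)·1 = 0 ⇒ exp(ΔT) = 1
Π_3 = D^3 · i^-3 · ΔT · X2

["3", "-3", "1", "0", "0", "1", "0"]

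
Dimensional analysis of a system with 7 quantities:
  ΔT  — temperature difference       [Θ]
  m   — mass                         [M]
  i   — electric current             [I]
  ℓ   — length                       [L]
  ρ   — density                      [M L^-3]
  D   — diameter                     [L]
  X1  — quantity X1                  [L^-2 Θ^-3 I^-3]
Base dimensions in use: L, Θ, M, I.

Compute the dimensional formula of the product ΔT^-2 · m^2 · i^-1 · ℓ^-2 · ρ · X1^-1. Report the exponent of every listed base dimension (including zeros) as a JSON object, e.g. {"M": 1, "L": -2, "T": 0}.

Dimensional matrix (L×Θ×M×I by ΔT×m×i×ℓ×ρ×D×X1):
  L: [ 0  0  0  1 -3  1 -2]
  Θ: [ 1  0  0  0  0  0 -3]
  M: [ 0  1  0  0  1  0  0]
  I: [ 0  0  1  0  0  0 -3]
  [L]: (-2)·0+(2)·0+(-1)·0+(-2)·1+(1)·-3+(-1)·-2 = -3
  [Θ]: (-2)·1+(2)·0+(-1)·0+(-2)·0+(1)·0+(-1)·-3 = 1
  [M]: (-2)·0+(2)·1+(-1)·0+(-2)·0+(1)·1+(-1)·0 = 3
  [I]: (-2)·0+(2)·0+(-1)·1+(-2)·0+(1)·0+(-1)·-3 = 2
⇒ L^-3 Θ M^3 I^2

{"L": -3, "Θ": 1, "M": 3, "I": 2}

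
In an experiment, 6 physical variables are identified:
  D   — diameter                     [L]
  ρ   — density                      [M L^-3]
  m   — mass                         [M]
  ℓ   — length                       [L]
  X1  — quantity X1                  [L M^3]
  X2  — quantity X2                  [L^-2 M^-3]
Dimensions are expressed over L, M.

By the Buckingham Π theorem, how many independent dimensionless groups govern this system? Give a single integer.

4

Dimensional matrix (L×M by D×ρ×m×ℓ×X1×X2):
  L: [ 1 -3  0  1  1 -2]
  M: [ 0  1  1  0  3 -3]
Echelon form has 2 nonzero rows (pivots: D,ρ)
Π count = n − r = 6 − 2 = 4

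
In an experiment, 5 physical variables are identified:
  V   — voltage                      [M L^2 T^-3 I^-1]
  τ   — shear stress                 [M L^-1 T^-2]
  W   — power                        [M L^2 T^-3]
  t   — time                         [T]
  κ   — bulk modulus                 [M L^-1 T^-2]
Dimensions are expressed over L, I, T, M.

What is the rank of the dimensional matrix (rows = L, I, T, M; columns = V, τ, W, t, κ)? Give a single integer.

4

Dimensional matrix (L×I×T×M by V×τ×W×t×κ):
  L: [ 2 -1  2  0 -1]
  I: [-1  0  0  0  0]
  T: [-3 -2 -3  1 -2]
  M: [ 1  1  1  0  1]
Echelon form has 4 nonzero rows (pivots: V,τ,W,t)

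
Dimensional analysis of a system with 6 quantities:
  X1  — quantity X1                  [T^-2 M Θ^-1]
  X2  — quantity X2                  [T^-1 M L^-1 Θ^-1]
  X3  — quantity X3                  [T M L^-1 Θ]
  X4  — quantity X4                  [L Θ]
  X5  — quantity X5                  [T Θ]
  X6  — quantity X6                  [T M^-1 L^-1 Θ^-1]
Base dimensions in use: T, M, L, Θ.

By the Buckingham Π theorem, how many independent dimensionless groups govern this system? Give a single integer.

3

Dimensional matrix (T×M×L×Θ by X1×X2×X3×X4×X5×X6):
  T: [-2 -1  1  0  1  1]
  M: [ 1  1  1  0  0 -1]
  L: [ 0 -1 -1  1  0 -1]
  Θ: [-1 -1  1  1  1 -1]
Row reduction gives pivot columns X1,X2,X3; rank = 3
6 vars − rank 3 = 3 Π groups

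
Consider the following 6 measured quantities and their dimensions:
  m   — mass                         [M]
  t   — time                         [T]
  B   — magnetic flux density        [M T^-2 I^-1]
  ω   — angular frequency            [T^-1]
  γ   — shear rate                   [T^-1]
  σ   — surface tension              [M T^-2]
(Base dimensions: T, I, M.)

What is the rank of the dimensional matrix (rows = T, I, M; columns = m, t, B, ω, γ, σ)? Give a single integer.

Write exponents as rows T,I,M / cols m,t,B,ω,γ,σ:
  T: [ 0  1 -2 -1 -1 -2]
  I: [ 0  0 -1  0  0  0]
  M: [ 1  0  1  0  0  1]
RREF → pivots at {m,t,B} ⇒ r = 3

3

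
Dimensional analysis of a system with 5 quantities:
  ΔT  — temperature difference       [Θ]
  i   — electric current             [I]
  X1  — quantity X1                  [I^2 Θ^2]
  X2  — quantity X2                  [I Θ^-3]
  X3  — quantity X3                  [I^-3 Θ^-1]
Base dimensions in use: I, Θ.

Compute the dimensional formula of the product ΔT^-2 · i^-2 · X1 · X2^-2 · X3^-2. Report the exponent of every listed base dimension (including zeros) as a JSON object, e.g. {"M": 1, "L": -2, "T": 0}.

Write exponents as rows I,Θ / cols ΔT,i,X1,X2,X3:
  I: [ 0  1  2  1 -3]
  Θ: [ 1  0  2 -3 -1]
  [I]: (-2)·0+(-2)·1+(1)·2+(-2)·1+(-2)·-3 = 4
  [Θ]: (-2)·1+(-2)·0+(1)·2+(-2)·-3+(-2)·-1 = 8
⇒ I^4 Θ^8

{"I": 4, "Θ": 8}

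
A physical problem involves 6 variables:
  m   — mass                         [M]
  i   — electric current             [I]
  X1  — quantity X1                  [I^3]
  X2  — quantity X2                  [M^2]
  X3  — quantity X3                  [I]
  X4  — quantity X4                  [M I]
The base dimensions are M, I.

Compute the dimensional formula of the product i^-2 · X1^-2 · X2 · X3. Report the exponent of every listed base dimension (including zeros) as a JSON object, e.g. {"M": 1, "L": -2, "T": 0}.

Exponent matrix [M,I] × [m,i,X1,X2,X3,X4]:
  M: [ 1  0  0  2  0  1]
  I: [ 0  1  3  0  1  1]
  [M]: (-2)·0+(-2)·0+(1)·2+(1)·0 = 2
  [I]: (-2)·1+(-2)·3+(1)·0+(1)·1 = -7
⇒ M^2 I^-7

{"M": 2, "I": -7}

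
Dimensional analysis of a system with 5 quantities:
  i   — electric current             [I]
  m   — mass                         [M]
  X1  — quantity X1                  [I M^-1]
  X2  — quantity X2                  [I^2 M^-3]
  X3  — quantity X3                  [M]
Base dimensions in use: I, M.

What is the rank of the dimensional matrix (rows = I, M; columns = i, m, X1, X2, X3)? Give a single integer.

2

Dimensional matrix (I×M by i×m×X1×X2×X3):
  I: [ 1  0  1  2  0]
  M: [ 0  1 -1 -3  1]
RREF → pivots at {i,m} ⇒ r = 2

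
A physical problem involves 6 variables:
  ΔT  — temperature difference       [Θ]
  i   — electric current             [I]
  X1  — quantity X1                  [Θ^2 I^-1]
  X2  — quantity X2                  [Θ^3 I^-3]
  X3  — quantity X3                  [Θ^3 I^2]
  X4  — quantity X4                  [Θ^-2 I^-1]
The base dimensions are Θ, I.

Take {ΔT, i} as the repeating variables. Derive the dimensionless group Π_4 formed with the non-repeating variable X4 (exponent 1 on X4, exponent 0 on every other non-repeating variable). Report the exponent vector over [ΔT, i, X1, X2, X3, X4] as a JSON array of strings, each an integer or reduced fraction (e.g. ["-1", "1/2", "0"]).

["2", "1", "0", "0", "0", "1"]

Write exponents as rows Θ,I / cols ΔT,i,X1,X2,X3,X4:
  Θ: [ 1  0  2  3  3 -2]
  I: [ 0  1 -1 -3  2 -1]
Echelon form has 2 nonzero rows (pivots: ΔT,i)
Repeat: ΔT,i; free: X1,X2,X3,X4
RREF:
  r0: [   1    0    2    3    3   -2]
  r1: [   0    1   -1   -3    2   -1]
Fix exponent of X4 at 1, X1 at 0, X2 at 0, X3 at 0; solve each RREF row for its pivot's exponent:
  r0: exp(ΔT) + (-2)·1 = 0 ⇒ exp(ΔT) = 2
  r1: exp(i) + (-1)·1 = 0 ⇒ exp(i) = 1
Π_4 = ΔT^2 · i · X4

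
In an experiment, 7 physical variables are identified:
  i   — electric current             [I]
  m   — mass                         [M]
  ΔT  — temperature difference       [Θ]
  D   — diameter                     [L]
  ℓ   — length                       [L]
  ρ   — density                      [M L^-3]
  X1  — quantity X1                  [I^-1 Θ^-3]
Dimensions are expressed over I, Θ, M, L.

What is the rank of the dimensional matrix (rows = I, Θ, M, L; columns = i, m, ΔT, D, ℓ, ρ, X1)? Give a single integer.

4

Exponent matrix [I,Θ,M,L] × [i,m,ΔT,D,ℓ,ρ,X1]:
  I: [ 1  0  0  0  0  0 -1]
  Θ: [ 0  0  1  0  0  0 -3]
  M: [ 0  1  0  0  0  1  0]
  L: [ 0  0  0  1  1 -3  0]
RREF → pivots at {i,m,ΔT,D} ⇒ r = 4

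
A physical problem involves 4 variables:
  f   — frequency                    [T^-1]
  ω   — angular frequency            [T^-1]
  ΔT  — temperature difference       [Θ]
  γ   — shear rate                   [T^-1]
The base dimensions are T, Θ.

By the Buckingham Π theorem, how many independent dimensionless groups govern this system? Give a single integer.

2

Write exponents as rows T,Θ / cols f,ω,ΔT,γ:
  T: [-1 -1  0 -1]
  Θ: [ 0  0  1  0]
Row reduction gives pivot columns f,ΔT; rank = 2
4 vars − rank 2 = 2 Π groups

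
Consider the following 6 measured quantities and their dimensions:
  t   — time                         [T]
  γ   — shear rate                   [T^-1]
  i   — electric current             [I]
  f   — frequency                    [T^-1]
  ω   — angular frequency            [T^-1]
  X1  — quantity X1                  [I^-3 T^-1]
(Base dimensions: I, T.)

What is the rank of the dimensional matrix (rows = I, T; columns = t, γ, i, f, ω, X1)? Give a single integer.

2

Exponent matrix [I,T] × [t,γ,i,f,ω,X1]:
  I: [ 0  0  1  0  0 -3]
  T: [ 1 -1  0 -1 -1 -1]
Row reduction gives pivot columns t,i; rank = 2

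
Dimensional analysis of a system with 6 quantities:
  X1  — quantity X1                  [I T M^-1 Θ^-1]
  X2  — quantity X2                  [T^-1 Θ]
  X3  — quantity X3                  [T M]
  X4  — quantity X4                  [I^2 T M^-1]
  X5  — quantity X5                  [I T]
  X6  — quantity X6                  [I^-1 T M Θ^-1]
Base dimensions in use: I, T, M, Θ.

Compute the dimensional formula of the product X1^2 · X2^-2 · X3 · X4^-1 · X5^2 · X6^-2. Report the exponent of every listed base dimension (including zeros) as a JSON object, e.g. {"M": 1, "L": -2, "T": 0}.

Write exponents as rows I,T,M,Θ / cols X1,X2,X3,X4,X5,X6:
  I: [ 1  0  0  2  1 -1]
  T: [ 1 -1  1  1  1  1]
  M: [-1  0  1 -1  0  1]
  Θ: [-1  1  0  0  0 -1]
  [I]: (2)·1+(-2)·0+(1)·0+(-1)·2+(2)·1+(-2)·-1 = 4
  [T]: (2)·1+(-2)·-1+(1)·1+(-1)·1+(2)·1+(-2)·1 = 4
  [M]: (2)·-1+(-2)·0+(1)·1+(-1)·-1+(2)·0+(-2)·1 = -2
  [Θ]: (2)·-1+(-2)·1+(1)·0+(-1)·0+(2)·0+(-2)·-1 = -2
⇒ I^4 T^4 M^-2 Θ^-2

{"I": 4, "T": 4, "M": -2, "Θ": -2}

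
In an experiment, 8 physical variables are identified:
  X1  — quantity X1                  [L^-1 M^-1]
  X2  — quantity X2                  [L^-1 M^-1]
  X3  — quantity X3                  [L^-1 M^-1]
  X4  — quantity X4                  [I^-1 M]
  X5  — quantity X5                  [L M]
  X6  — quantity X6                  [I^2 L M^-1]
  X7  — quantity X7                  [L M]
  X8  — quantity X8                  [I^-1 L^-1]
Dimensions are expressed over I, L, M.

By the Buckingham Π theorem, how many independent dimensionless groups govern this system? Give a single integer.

Write exponents as rows I,L,M / cols X1,X2,X3,X4,X5,X6,X7,X8:
  I: [ 0  0  0 -1  0  2  0 -1]
  L: [-1 -1 -1  0  1  1  1 -1]
  M: [-1 -1 -1  1  1 -1  1  0]
Echelon form has 2 nonzero rows (pivots: X1,X4)
8 vars − rank 2 = 6 Π groups

6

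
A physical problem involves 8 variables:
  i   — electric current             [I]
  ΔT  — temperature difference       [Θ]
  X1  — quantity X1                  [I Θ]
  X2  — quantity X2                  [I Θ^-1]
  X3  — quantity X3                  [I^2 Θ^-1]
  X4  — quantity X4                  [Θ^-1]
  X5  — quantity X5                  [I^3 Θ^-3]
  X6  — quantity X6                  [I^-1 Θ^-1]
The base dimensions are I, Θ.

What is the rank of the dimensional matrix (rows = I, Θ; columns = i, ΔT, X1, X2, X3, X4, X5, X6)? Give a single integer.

Dimensional matrix (I×Θ by i×ΔT×X1×X2×X3×X4×X5×X6):
  I: [ 1  0  1  1  2  0  3 -1]
  Θ: [ 0  1  1 -1 -1 -1 -3 -1]
Row reduction gives pivot columns i,ΔT; rank = 2

2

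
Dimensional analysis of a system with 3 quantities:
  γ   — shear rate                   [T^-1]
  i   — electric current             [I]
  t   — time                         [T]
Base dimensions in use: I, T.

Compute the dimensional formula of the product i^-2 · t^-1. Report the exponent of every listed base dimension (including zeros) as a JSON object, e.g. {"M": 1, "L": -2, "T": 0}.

{"I": -2, "T": -1}

Write exponents as rows I,T / cols γ,i,t:
  I: [ 0  1  0]
  T: [-1  0  1]
  [I]: (-2)·1+(-1)·0 = -2
  [T]: (-2)·0+(-1)·1 = -1
⇒ I^-2 T^-1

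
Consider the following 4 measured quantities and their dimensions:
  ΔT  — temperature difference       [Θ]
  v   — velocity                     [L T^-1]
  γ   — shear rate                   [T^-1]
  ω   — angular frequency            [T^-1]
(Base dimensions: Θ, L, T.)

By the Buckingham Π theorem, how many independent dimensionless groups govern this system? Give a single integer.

1

Dimensional matrix (Θ×L×T by ΔT×v×γ×ω):
  Θ: [ 1  0  0  0]
  L: [ 0  1  0  0]
  T: [ 0 -1 -1 -1]
Echelon form has 3 nonzero rows (pivots: ΔT,v,γ)
n=4, r=3 ⇒ 1 dimensionless group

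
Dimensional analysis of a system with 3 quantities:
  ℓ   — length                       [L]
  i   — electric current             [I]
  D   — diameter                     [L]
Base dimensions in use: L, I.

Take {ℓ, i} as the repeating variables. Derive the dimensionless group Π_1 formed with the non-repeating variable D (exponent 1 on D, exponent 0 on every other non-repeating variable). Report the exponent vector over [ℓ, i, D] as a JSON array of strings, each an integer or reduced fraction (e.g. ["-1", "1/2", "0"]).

["-1", "0", "1"]

Exponent matrix [L,I] × [ℓ,i,D]:
  L: [ 1  0  1]
  I: [ 0  1  0]
Row reduction gives pivot columns ℓ,i; rank = 2
Pivot set = {ℓ,i}, free = {D}
RREF:
  r0: [   1    0    1]
  r1: [   0    1    0]
Fix exponent of D at 1; solve each RREF row for its pivot's exponent:
  r0: exp(ℓ) + (1)·1 = 0 ⇒ exp(ℓ) = -1
  r1: exp(i) + (0)·1 = 0 ⇒ exp(i) = 0
Π_1 = ℓ^-1 · D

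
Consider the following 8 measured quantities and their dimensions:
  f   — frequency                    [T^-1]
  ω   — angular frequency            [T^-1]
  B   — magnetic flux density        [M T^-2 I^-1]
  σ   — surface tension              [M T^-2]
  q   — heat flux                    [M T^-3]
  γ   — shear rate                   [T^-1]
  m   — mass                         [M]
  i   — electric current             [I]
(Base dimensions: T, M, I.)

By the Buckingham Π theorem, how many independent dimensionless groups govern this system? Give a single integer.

Write exponents as rows T,M,I / cols f,ω,B,σ,q,γ,m,i:
  T: [-1 -1 -2 -2 -3 -1  0  0]
  M: [ 0  0  1  1  1  0  1  0]
  I: [ 0  0 -1  0  0  0  0  1]
Row reduction gives pivot columns f,B,σ; rank = 3
n=8, r=3 ⇒ 5 dimensionless groups

5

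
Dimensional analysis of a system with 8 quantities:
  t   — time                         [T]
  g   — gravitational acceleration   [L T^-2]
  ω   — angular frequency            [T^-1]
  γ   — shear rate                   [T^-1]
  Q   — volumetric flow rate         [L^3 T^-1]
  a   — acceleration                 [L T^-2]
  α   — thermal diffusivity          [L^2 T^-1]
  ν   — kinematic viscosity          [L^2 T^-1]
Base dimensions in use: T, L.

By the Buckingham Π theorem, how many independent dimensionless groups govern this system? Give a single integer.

Dimensional matrix (T×L by t×g×ω×γ×Q×a×α×ν):
  T: [ 1 -2 -1 -1 -1 -2 -1 -1]
  L: [ 0  1  0  0  3  1  2  2]
Echelon form has 2 nonzero rows (pivots: t,g)
n=8, r=2 ⇒ 6 dimensionless groups

6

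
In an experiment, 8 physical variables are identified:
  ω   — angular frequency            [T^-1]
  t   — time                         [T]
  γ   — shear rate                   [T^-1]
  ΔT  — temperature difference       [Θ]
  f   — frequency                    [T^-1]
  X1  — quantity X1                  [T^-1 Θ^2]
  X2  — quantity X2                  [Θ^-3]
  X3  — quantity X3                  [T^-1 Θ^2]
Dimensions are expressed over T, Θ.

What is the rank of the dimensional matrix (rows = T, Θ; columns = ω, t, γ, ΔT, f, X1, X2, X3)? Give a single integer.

Dimensional matrix (T×Θ by ω×t×γ×ΔT×f×X1×X2×X3):
  T: [-1  1 -1  0 -1 -1  0 -1]
  Θ: [ 0  0  0  1  0  2 -3  2]
Echelon form has 2 nonzero rows (pivots: ω,ΔT)

2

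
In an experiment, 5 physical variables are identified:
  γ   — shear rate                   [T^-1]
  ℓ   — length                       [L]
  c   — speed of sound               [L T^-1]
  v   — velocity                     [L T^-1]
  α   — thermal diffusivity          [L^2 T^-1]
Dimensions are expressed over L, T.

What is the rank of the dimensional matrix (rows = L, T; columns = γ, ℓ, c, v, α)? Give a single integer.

Dimensional matrix (L×T by γ×ℓ×c×v×α):
  L: [ 0  1  1  1  2]
  T: [-1  0 -1 -1 -1]
Row reduction gives pivot columns γ,ℓ; rank = 2

2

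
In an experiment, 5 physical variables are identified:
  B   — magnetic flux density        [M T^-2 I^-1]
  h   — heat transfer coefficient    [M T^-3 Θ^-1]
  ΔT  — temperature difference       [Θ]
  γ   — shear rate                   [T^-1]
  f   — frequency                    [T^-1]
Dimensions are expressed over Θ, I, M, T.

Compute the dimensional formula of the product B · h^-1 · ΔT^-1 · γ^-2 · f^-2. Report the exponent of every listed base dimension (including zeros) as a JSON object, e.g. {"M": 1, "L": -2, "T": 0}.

Dimensional matrix (Θ×I×M×T by B×h×ΔT×γ×f):
  Θ: [ 0 -1  1  0  0]
  I: [-1  0  0  0  0]
  M: [ 1  1  0  0  0]
  T: [-2 -3  0 -1 -1]
  [Θ]: (1)·0+(-1)·-1+(-1)·1+(-2)·0+(-2)·0 = 0
  [I]: (1)·-1+(-1)·0+(-1)·0+(-2)·0+(-2)·0 = -1
  [M]: (1)·1+(-1)·1+(-1)·0+(-2)·0+(-2)·0 = 0
  [T]: (1)·-2+(-1)·-3+(-1)·0+(-2)·-1+(-2)·-1 = 5
⇒ I^-1 T^5

{"Θ": 0, "I": -1, "M": 0, "T": 5}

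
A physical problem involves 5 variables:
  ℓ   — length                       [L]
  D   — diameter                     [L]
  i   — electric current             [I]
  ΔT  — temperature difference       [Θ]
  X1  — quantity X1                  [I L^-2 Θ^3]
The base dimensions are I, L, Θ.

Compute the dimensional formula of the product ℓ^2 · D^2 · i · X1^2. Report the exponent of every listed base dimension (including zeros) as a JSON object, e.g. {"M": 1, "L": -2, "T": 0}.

Exponent matrix [I,L,Θ] × [ℓ,D,i,ΔT,X1]:
  I: [ 0  0  1  0  1]
  L: [ 1  1  0  0 -2]
  Θ: [ 0  0  0  1  3]
  [I]: (2)·0+(2)·0+(1)·1+(2)·1 = 3
  [L]: (2)·1+(2)·1+(1)·0+(2)·-2 = 0
  [Θ]: (2)·0+(2)·0+(1)·0+(2)·3 = 6
⇒ I^3 Θ^6

{"I": 3, "L": 0, "Θ": 6}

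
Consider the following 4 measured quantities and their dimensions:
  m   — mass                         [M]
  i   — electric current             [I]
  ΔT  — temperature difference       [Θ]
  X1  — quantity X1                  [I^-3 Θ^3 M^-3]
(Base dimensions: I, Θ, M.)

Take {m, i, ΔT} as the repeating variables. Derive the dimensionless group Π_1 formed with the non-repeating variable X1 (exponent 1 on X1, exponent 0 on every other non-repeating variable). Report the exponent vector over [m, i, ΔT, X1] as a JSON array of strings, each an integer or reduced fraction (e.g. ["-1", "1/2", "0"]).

Dimensional matrix (I×Θ×M by m×i×ΔT×X1):
  I: [ 0  1  0 -3]
  Θ: [ 0  0  1  3]
  M: [ 1  0  0 -3]
RREF → pivots at {m,i,ΔT} ⇒ r = 3
Repeat: m,i,ΔT; free: X1
RREF:
  r0: [   1    0    0   -3]
  r1: [   0    1    0   -3]
  r2: [   0    0    1    3]
Fix exponent of X1 at 1; solve each RREF row for its pivot's exponent:
  r0: exp(m) + (-3)·1 = 0 ⇒ exp(m) = 3
  r1: exp(i) + (-3)·1 = 0 ⇒ exp(i) = 3
  r2: exp(ΔT) + (3)·1 = 0 ⇒ exp(ΔT) = -3
Π_1 = m^3 · i^3 · ΔT^-3 · X1

["3", "3", "-3", "1"]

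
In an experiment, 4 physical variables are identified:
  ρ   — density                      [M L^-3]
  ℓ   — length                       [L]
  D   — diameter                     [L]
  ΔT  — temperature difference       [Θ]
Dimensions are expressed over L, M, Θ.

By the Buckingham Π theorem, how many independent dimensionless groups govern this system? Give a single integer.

Write exponents as rows L,M,Θ / cols ρ,ℓ,D,ΔT:
  L: [-3  1  1  0]
  M: [ 1  0  0  0]
  Θ: [ 0  0  0  1]
Row reduction gives pivot columns ρ,ℓ,ΔT; rank = 3
4 vars − rank 3 = 1 Π group

1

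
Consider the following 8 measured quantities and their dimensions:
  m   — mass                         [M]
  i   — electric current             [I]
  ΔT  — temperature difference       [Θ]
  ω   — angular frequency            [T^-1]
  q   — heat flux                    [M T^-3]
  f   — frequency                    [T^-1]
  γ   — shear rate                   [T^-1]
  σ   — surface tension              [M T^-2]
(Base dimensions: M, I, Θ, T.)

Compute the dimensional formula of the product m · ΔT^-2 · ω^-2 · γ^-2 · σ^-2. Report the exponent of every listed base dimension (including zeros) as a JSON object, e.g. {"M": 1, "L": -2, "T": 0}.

Write exponents as rows M,I,Θ,T / cols m,i,ΔT,ω,q,f,γ,σ:
  M: [ 1  0  0  0  1  0  0  1]
  I: [ 0  1  0  0  0  0  0  0]
  Θ: [ 0  0  1  0  0  0  0  0]
  T: [ 0  0  0 -1 -3 -1 -1 -2]
  [M]: (1)·1+(-2)·0+(-2)·0+(-2)·0+(-2)·1 = -1
  [I]: (1)·0+(-2)·0+(-2)·0+(-2)·0+(-2)·0 = 0
  [Θ]: (1)·0+(-2)·1+(-2)·0+(-2)·0+(-2)·0 = -2
  [T]: (1)·0+(-2)·0+(-2)·-1+(-2)·-1+(-2)·-2 = 8
⇒ M^-1 Θ^-2 T^8

{"M": -1, "I": 0, "Θ": -2, "T": 8}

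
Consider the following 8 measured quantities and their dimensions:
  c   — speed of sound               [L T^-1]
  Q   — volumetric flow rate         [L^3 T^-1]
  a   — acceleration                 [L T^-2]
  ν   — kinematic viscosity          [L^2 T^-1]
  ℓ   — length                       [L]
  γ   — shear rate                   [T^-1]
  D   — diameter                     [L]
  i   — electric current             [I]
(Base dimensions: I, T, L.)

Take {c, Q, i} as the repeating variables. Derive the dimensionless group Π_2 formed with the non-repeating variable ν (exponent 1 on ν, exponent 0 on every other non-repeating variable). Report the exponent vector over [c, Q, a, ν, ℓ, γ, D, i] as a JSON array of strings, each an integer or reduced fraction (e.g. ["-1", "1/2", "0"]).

Exponent matrix [I,T,L] × [c,Q,a,ν,ℓ,γ,D,i]:
  I: [ 0  0  0  0  0  0  0  1]
  T: [-1 -1 -2 -1  0 -1  0  0]
  L: [ 1  3  1  2  1  0  1  0]
RREF → pivots at {c,Q,i} ⇒ r = 3
Repeat: c,Q,i; free: a,ν,ℓ,γ,D
RREF:
  r0: [   1    0  5/2  1/2 -1/2  3/2 -1/2    0]
  r1: [   0    1 -1/2  1/2  1/2 -1/2  1/2    0]
  r2: [   0    0    0    0    0    0    0    1]
Fix exponent of ν at 1, a at 0, ℓ at 0, γ at 0, D at 0; solve each RREF row for its pivot's exponent:
  r0: exp(c) + (1/2)·1 = 0 ⇒ exp(c) = -1/2
  r1: exp(Q) + (1/2)·1 = 0 ⇒ exp(Q) = -1/2
  r2: exp(i) + (0)·1 = 0 ⇒ exp(i) = 0
Π_2 = c^(-1/2) · Q^(-1/2) · ν

["-1/2", "-1/2", "0", "1", "0", "0", "0", "0"]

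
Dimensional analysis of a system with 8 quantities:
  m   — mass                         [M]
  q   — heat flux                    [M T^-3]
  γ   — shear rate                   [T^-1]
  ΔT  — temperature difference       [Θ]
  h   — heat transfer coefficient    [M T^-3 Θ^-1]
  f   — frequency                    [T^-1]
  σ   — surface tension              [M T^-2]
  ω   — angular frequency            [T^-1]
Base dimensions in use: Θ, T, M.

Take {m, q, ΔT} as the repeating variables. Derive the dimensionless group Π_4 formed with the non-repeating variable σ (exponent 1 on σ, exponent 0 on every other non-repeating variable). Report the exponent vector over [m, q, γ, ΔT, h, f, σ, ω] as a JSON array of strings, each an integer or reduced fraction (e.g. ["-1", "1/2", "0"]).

["-1/3", "-2/3", "0", "0", "0", "0", "1", "0"]

Dimensional matrix (Θ×T×M by m×q×γ×ΔT×h×f×σ×ω):
  Θ: [ 0  0  0  1 -1  0  0  0]
  T: [ 0 -3 -1  0 -3 -1 -2 -1]
  M: [ 1  1  0  0  1  0  1  0]
Echelon form has 3 nonzero rows (pivots: m,q,ΔT)
Repeat: m,q,ΔT; free: γ,h,f,σ,ω
RREF:
  r0: [   1    0 -1/3    0    0 -1/3  1/3 -1/3]
  r1: [   0    1  1/3    0    1  1/3  2/3  1/3]
  r2: [   0    0    0    1   -1    0    0    0]
Fix exponent of σ at 1, γ at 0, h at 0, f at 0, ω at 0; solve each RREF row for its pivot's exponent:
  r0: exp(m) + (1/3)·1 = 0 ⇒ exp(m) = -1/3
  r1: exp(q) + (2/3)·1 = 0 ⇒ exp(q) = -2/3
  r2: exp(ΔT) + (0)·1 = 0 ⇒ exp(ΔT) = 0
Π_4 = m^(-1/3) · q^(-2/3) · σ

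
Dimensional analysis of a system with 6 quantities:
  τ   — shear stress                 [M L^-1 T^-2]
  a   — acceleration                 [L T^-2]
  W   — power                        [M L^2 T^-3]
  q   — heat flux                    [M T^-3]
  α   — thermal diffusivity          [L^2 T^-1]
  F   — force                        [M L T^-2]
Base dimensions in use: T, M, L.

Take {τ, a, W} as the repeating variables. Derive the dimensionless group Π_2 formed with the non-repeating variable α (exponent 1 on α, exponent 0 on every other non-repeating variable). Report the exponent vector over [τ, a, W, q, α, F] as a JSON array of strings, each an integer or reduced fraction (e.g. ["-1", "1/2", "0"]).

["3/5", "-1/5", "-3/5", "0", "1", "0"]

Exponent matrix [T,M,L] × [τ,a,W,q,α,F]:
  T: [-2 -2 -3 -3 -1 -2]
  M: [ 1  0  1  1  0  1]
  L: [-1  1  2  0  2  1]
Echelon form has 3 nonzero rows (pivots: τ,a,W)
Pivot set = {τ,a,W}, free = {q,α,F}
RREF:
  r0: [   1    0    0  4/5 -3/5  1/5]
  r1: [   0    1    0  2/5  1/5 -2/5]
  r2: [   0    0    1  1/5  3/5  4/5]
Fix exponent of α at 1, q at 0, F at 0; solve each RREF row for its pivot's exponent:
  r0: exp(τ) + (-3/5)·1 = 0 ⇒ exp(τ) = 3/5
  r1: exp(a) + (1/5)·1 = 0 ⇒ exp(a) = -1/5
  r2: exp(W) + (3/5)·1 = 0 ⇒ exp(W) = -3/5
Π_2 = τ^(3/5) · a^(-1/5) · W^(-3/5) · α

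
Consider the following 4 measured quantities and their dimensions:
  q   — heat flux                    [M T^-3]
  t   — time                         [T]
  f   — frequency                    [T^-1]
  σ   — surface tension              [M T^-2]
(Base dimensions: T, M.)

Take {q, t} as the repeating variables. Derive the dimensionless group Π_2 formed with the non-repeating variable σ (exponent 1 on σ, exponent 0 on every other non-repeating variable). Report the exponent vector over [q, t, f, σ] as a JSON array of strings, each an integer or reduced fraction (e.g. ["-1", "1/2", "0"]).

["-1", "-1", "0", "1"]

Dimensional matrix (T×M by q×t×f×σ):
  T: [-3  1 -1 -2]
  M: [ 1  0  0  1]
Row reduction gives pivot columns q,t; rank = 2
Repeat: q,t; free: f,σ
RREF:
  r0: [   1    0    0    1]
  r1: [   0    1   -1    1]
Fix exponent of σ at 1, f at 0; solve each RREF row for its pivot's exponent:
  r0: exp(q) + (1)·1 = 0 ⇒ exp(q) = -1
  r1: exp(t) + (1)·1 = 0 ⇒ exp(t) = -1
Π_2 = q^-1 · t^-1 · σ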